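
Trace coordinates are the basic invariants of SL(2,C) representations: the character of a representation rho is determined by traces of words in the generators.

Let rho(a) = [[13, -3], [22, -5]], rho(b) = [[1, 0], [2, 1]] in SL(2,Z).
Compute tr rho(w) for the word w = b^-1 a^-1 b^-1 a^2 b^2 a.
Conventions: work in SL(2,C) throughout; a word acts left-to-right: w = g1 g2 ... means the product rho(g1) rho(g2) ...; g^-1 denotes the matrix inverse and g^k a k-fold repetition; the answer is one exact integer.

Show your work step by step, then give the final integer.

rho(b^-1) = [[1, 0], [-2, 1]]
... * rho(a^-1) = [[-5, 3], [-22, 13]]  ->  [[-5, 3], [-12, 7]]
... * rho(b^-1) = [[1, 0], [-2, 1]]  ->  [[-11, 3], [-26, 7]]
... * rho(a) = [[13, -3], [22, -5]]  ->  [[-77, 18], [-184, 43]]
... * rho(a) = [[13, -3], [22, -5]]  ->  [[-605, 141], [-1446, 337]]
... * rho(b) = [[1, 0], [2, 1]]  ->  [[-323, 141], [-772, 337]]
... * rho(b) = [[1, 0], [2, 1]]  ->  [[-41, 141], [-98, 337]]
... * rho(a) = [[13, -3], [22, -5]]  ->  [[2569, -582], [6140, -1391]]
tr = 2569 + -1391 = 1178

1178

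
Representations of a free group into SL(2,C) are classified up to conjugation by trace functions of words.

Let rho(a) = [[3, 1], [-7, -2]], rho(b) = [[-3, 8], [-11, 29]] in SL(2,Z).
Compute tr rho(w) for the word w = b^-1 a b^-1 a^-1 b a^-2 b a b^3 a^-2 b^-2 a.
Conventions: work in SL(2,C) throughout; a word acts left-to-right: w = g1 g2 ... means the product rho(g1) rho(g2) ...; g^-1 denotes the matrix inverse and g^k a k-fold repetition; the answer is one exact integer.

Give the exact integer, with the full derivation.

178383072445496234

rho(b^-1) = [[29, -8], [11, -3]]
... * rho(a) = [[3, 1], [-7, -2]]  ->  [[143, 45], [54, 17]]
... * rho(b^-1) = [[29, -8], [11, -3]]  ->  [[4642, -1279], [1753, -483]]
... * rho(a^-1) = [[-2, -1], [7, 3]]  ->  [[-18237, -8479], [-6887, -3202]]
... * rho(b) = [[-3, 8], [-11, 29]]  ->  [[147980, -391787], [55883, -147954]]
... * rho(a^-1) = [[-2, -1], [7, 3]]  ->  [[-3038469, -1323341], [-1147444, -499745]]
... * rho(a^-1) = [[-2, -1], [7, 3]]  ->  [[-3186449, -931554], [-1203327, -351791]]
... * rho(b) = [[-3, 8], [-11, 29]]  ->  [[19806441, -52506658], [7479682, -19828555]]
... * rho(a) = [[3, 1], [-7, -2]]  ->  [[426965929, 124819757], [161238931, 47136792]]
... * rho(b) = [[-3, 8], [-11, 29]]  ->  [[-2653915114, 7035500385], [-1002221505, 2656878416]]
... * rho(b) = [[-3, 8], [-11, 29]]  ->  [[-69428758893, 182798190253], [-26218998061, 69031702024]]
... * rho(b) = [[-3, 8], [-11, 29]]  ->  [[-1802493816104, 4745717446193], [-680691728081, 1792167374208]]
... * rho(a^-1) = [[-2, -1], [7, 3]]  ->  [[36825009755559, 16039646154683], [13906555075618, 6057193850705]]
... * rho(a^-1) = [[-2, -1], [7, 3]]  ->  [[38627503571663, 11293928708490], [14587246803699, 4265026476497]]
... * rho(b^-1) = [[29, -8], [11, -3]]  ->  [[1244430819371617, -342901814698774], [469945448548738, -129493053859083]]
... * rho(b^-1) = [[29, -8], [11, -3]]  ->  [[32316573800090379, -8926741110876614], [12203994415463489, -3371084426812655]]
... * rho(a) = [[3, 1], [-7, -2]]  ->  [[159436909176407435, 50170056021843607], [60209574234079052, 18946163269088799]]
tr = 159436909176407435 + 18946163269088799 = 178383072445496234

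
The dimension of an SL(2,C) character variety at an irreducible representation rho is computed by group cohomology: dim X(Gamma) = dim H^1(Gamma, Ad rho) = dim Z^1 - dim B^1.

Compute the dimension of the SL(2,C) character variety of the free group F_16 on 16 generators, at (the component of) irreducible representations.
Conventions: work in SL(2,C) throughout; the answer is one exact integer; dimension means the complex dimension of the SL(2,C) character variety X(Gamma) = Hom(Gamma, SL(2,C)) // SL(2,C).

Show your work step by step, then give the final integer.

Here Gamma is free of rank 16 — no relator constrains a cocycle.
A cocycle picks one sl_2 vector per generator freely, giving dim Z^1 = 3*16 = 48.
At an irreducible rho the centralizer of the image in sl_2 is 0, so the coboundary map sl_2 -> Z^1 is injective: dim B^1 = 3.
dim X = dim H^1 = dim Z^1 - dim B^1 = 48 - 3 = 45.

45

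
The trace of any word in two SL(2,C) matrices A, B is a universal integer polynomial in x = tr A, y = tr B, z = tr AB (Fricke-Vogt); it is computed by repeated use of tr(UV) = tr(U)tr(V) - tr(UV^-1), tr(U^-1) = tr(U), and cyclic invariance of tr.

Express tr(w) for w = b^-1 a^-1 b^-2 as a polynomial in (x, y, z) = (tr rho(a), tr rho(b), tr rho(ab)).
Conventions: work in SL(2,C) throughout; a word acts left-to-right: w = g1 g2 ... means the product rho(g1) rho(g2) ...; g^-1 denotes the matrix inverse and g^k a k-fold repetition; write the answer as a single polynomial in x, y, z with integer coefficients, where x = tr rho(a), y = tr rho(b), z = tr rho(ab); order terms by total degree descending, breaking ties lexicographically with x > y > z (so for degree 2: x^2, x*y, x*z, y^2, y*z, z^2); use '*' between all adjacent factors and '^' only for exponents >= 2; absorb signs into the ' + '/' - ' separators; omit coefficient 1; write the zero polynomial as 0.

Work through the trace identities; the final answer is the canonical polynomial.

y^2*z - x*y - z

use: trace(b^-1) = trace(b) = y
use: trace(b^-2) = trace(b^-1)*trace(b) - trace(1) = y^2 - 2
trace(a b^-1) = trace(a)*trace(b) - trace(a b) = x*y - z
trace(b^-2 a) = trace(a b^-1)*trace(b) - trace(a) = x*y^2 - y*z - x
trace(b^-1 a^-1 b^-1) = trace(b^-2)*trace(a) - trace(b^-2 a) = y*z - x
trace(b^-1 a^-1 b^-2) = trace(b^-1 a^-1 b^-1)*trace(b) - trace(b^-1 a^-1) = y^2*z - x*y - z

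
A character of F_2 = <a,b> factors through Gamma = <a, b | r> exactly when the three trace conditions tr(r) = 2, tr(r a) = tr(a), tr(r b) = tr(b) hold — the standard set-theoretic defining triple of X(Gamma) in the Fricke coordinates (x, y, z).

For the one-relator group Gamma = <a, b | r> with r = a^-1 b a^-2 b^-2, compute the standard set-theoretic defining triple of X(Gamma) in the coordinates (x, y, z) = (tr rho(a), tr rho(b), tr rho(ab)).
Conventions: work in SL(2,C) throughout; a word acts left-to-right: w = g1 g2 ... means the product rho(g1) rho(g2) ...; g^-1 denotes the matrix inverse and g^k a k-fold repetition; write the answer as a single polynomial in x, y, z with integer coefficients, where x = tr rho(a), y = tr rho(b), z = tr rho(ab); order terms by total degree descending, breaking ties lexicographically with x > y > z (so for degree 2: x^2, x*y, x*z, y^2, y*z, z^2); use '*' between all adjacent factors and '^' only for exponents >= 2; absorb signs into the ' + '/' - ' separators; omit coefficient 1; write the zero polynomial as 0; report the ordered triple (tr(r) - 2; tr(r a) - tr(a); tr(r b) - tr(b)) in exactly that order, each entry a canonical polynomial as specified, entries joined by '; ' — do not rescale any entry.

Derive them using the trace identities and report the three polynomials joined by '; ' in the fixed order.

apply: trace(b a^-1) = trace(b) * trace(a) - trace(b a)   [inverse elimination on a] = x*y - z
use: trace(b a^-2) = trace(b a^-1) * trace(a) - trace(b)   [inverse elimination on a] = x^2*y - x*z - y
apply: trace(a^-1 b a^-2) = trace(b a^-2) * trace(a) - trace(b a^-1)   [inverse elimination on a] = x^3*y - x^2*z - 2*x*y + z
use: trace(b^2) = trace(b) * trace(b) - trace(1)   [square of b] = y^2 - 2
trace(b^2 a) = trace(b) * trace(a b) - trace(a)   [square of b] = y*z - x
trace(a^-1 b^2) = trace(b^2) * trace(a) - trace(b^2 a)   [inverse elimination on a] = x*y^2 - y*z - x
use: trace(b a^-2 b) = trace(a^-1 b^2) * trace(a) - trace(a^-1 b^2 a)   [inverse elimination on a] = x^2*y^2 - x*y*z - x^2 - y^2 + 2
trace(b a b a) = trace(a b) * trace(a b) - trace(1)   [split at a repeated a] = z^2 - 2
trace(b a b a^-1) = trace(b a b) * trace(a) - trace(b a b a)   [inverse elimination on a] = x*y*z - x^2 - z^2 + 2
use: trace(b a^-2 b a) = trace(b a b a^-1) * trace(a) - trace(b a b)   [inverse elimination on a] = x^2*y*z - x^3 - x*z^2 - y*z + 3*x
use: trace(a^-1 b a^-2 b) = trace(b a^-2 b) * trace(a) - trace(b a^-2 b a)   [inverse elimination on a] = x^3*y^2 - 2*x^2*y*z - x*y^2 + x*z^2 + y*z - x
trace(b^-1 a^-1 b a^-2) = trace(a^-1 b a^-2) * trace(b) - trace(a^-1 b a^-2 b)   [inverse elimination on b] = x^2*y*z - x*y^2 - x*z^2 + x
trace(a^-1 b a^-2 b^-2) = trace(b^-1 a^-1 b a^-2) * trace(b) - trace(b^-1 a^-1 b a^-2 b)   [inverse elimination on b] = x^2*y^2*z - x^3*y - x*y^3 - x*y*z^2 + x^2*z + 3*x*y - z
use: trace(a^-2 b^-1) = trace(b^-1 a^-1) * trace(a) - trace(b^-1) = x*z - y
assemble the triple (trace(r) - 2; trace(r a) - x; trace(r b) - y)

x^2*y^2*z - x^3*y - x*y^3 - x*y*z^2 + x^2*z + 3*x*y - z - 2; x*z - x - y; x^2*y*z - x*y^2 - x*z^2 + x - y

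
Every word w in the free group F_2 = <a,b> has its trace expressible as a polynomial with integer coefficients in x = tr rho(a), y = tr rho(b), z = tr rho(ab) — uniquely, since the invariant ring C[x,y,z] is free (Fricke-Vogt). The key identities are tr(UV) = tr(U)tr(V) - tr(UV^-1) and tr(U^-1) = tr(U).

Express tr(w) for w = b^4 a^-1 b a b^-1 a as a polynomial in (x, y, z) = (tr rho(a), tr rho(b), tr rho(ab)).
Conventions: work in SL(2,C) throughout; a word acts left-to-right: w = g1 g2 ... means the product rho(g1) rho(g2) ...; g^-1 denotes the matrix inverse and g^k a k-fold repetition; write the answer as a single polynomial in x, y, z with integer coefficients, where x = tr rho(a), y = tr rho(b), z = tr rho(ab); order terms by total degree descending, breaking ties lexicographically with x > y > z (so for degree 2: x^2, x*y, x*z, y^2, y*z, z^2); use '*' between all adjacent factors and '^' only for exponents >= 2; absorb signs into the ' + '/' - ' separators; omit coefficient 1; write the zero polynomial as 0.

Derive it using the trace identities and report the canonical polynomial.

next, tr(a b^2) = tr(b) tr(a b) - tr(a) = y*z - x
next, tr(b^2 a b) = tr(b) tr(a b^2) - tr(a b) = y^2*z - x*y - z
tr(b a b^3) = tr(b) tr(b^2 a b) - tr(b^2 a) = y^3*z - x*y^2 - 2*y*z + x
tr(b^5 a) = tr(b) tr(b a b^3) - tr(b a b^2) = y^4*z - x*y^3 - 3*y^2*z + 2*x*y + z
and tr(b^2) = tr(b) tr(b) - tr(1) = y^2 - 2
next, tr(b^3) = tr(b) tr(b^2) - tr(b) = y^3 - 3*y
next, tr(b^4) = tr(b) tr(b^3) - tr(b^2) = y^4 - 4*y^2 + 2
tr(b^5) = tr(b) tr(b^4) - tr(b^3) = y^5 - 5*y^3 + 5*y
next, tr(a b^5 a) = tr(a) tr(b^5 a) - tr(b^5) = x*y^4*z - x^2*y^3 - y^5 - 3*x*y^2*z + 2*x^2*y + 5*y^3 + x*z - 5*y
tr(a b a b) = tr(a b) tr(a b) - tr(1) = z^2 - 2
tr(a b a) = tr(a) tr(b a) - tr(b) = x*z - y
and tr(a b a b^2) = tr(b) tr(a b a b) - tr(a b a) = y*z^2 - x*z - y
tr(a b a b^3) = tr(b) tr(a b a b^2) - tr(a b a b) = y^2*z^2 - x*y*z - y^2 - z^2 + 2
tr(b^2 a b a b^2) = tr(b) tr(a b a b^3) - tr(a b a b^2) = y^3*z^2 - x*y^2*z - y^3 - 2*y*z^2 + x*z + 3*y
tr(a b^5 a b) = tr(b) tr(b^2 a b a b^2) - tr(b^2 a b a b) = y^4*z^2 - x*y^3*z - y^4 - 3*y^2*z^2 + 2*x*y*z + 4*y^2 + z^2 - 2
tr(b a b^-1 a b^4) = tr(a b^5 a) tr(b) - tr(a b^5 a b) = x*y^5*z - x^2*y^4 - y^6 - y^4*z^2 - 2*x*y^3*z + 2*x^2*y^2 + 6*y^4 + 3*y^2*z^2 - x*y*z - 9*y^2 - z^2 + 2
next, tr(a b a^2 b) = tr(a) tr(b a b a) - tr(b a b) = x*z^2 - y*z - x
next, tr(a b a^2) = tr(a) tr(a b a) - tr(a b) = x^2*z - x*y - z
tr(a b a^2 b^2) = tr(b) tr(a b a^2 b) - tr(a b a^2) = x*y*z^2 - x^2*z - y^2*z + z
and tr(a b a^2 b^3) = tr(b) tr(a b a^2 b^2) - tr(a b a^2 b) = x*y^2*z^2 - x^2*y*z - y^3*z - x*z^2 + 2*y*z + x
tr(a b^4 a b a) = tr(b) tr(a b a^2 b^3) - tr(a b a^2 b^2) = x*y^3*z^2 - x^2*y^2*z - y^4*z - 2*x*y*z^2 + x^2*z + 3*y^2*z + x*y - z
next, tr(a b a b a b) = tr(b a b a) tr(b a) - tr(a b) = z^3 - 3*z
tr(a b a b a b^2) = tr(b) tr(a b a b a b) - tr(a b a b a) = y*z^3 - x*z^2 - 2*y*z + x
tr(b^2 a b a b a b) = tr(b) tr(a b a b a b^2) - tr(a b a b a b) = y^2*z^3 - x*y*z^2 - 2*y^2*z - z^3 + x*y + 3*z
tr(a b^4 a b a b) = tr(b) tr(b^2 a b a b a b) - tr(b^2 a b a b a) = y^3*z^3 - x*y^2*z^2 - 2*y^3*z - 2*y*z^3 + x*y^2 + x*z^2 + 5*y*z - x
and tr(b a b^-1 a b^4 a) = tr(a b^4 a b a) tr(b) - tr(a b^4 a b a b) = x*y^4*z^2 - x^2*y^3*z - y^5*z - y^3*z^3 - x*y^2*z^2 + x^2*y*z + 5*y^3*z + 2*y*z^3 - x*z^2 - 6*y*z + x
next, tr(b^4 a^-1 b a b^-1 a) = tr(b a b^-1 a b^4) tr(a) - tr(b a b^-1 a b^4 a) = x^2*y^5*z - x^3*y^4 - x*y^6 - 2*x*y^4*z^2 - x^2*y^3*z + y^5*z + y^3*z^3 + 2*x^3*y^2 + 6*x*y^4 + 4*x*y^2*z^2 - 2*x^2*y*z - 5*y^3*z - 2*y*z^3 - 9*x*y^2 + 6*y*z + x

x^2*y^5*z - x^3*y^4 - x*y^6 - 2*x*y^4*z^2 - x^2*y^3*z + y^5*z + y^3*z^3 + 2*x^3*y^2 + 6*x*y^4 + 4*x*y^2*z^2 - 2*x^2*y*z - 5*y^3*z - 2*y*z^3 - 9*x*y^2 + 6*y*z + x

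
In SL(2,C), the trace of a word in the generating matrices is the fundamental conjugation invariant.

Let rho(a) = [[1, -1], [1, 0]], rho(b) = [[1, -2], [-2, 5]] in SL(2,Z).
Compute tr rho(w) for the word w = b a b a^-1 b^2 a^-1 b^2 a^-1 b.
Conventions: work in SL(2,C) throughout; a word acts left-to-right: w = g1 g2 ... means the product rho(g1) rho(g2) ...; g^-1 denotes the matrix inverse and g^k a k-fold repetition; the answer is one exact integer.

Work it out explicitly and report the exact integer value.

rho(b) = [[1, -2], [-2, 5]]
... * rho(a) = [[1, -1], [1, 0]]  ->  [[-1, -1], [3, 2]]
... * rho(b) = [[1, -2], [-2, 5]]  ->  [[1, -3], [-1, 4]]
... * rho(a^-1) = [[0, 1], [-1, 1]]  ->  [[3, -2], [-4, 3]]
... * rho(b) = [[1, -2], [-2, 5]]  ->  [[7, -16], [-10, 23]]
... * rho(b) = [[1, -2], [-2, 5]]  ->  [[39, -94], [-56, 135]]
... * rho(a^-1) = [[0, 1], [-1, 1]]  ->  [[94, -55], [-135, 79]]
... * rho(b) = [[1, -2], [-2, 5]]  ->  [[204, -463], [-293, 665]]
... * rho(b) = [[1, -2], [-2, 5]]  ->  [[1130, -2723], [-1623, 3911]]
... * rho(a^-1) = [[0, 1], [-1, 1]]  ->  [[2723, -1593], [-3911, 2288]]
... * rho(b) = [[1, -2], [-2, 5]]  ->  [[5909, -13411], [-8487, 19262]]
tr = 5909 + 19262 = 25171

25171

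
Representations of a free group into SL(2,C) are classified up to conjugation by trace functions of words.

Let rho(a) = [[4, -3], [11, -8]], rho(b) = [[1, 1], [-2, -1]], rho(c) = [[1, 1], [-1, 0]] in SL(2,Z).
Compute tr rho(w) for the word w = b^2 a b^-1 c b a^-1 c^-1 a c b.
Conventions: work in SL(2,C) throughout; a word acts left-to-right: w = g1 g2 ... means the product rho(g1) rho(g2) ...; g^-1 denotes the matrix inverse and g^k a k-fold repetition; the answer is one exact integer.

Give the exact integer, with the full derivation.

-6015

rho(b) = [[1, 1], [-2, -1]]
... * rho(b) = [[1, 1], [-2, -1]]  ->  [[-1, 0], [0, -1]]
... * rho(a) = [[4, -3], [11, -8]]  ->  [[-4, 3], [-11, 8]]
... * rho(b^-1) = [[-1, -1], [2, 1]]  ->  [[10, 7], [27, 19]]
... * rho(c) = [[1, 1], [-1, 0]]  ->  [[3, 10], [8, 27]]
... * rho(b) = [[1, 1], [-2, -1]]  ->  [[-17, -7], [-46, -19]]
... * rho(a^-1) = [[-8, 3], [-11, 4]]  ->  [[213, -79], [577, -214]]
... * rho(c^-1) = [[0, -1], [1, 1]]  ->  [[-79, -292], [-214, -791]]
... * rho(a) = [[4, -3], [11, -8]]  ->  [[-3528, 2573], [-9557, 6970]]
... * rho(c) = [[1, 1], [-1, 0]]  ->  [[-6101, -3528], [-16527, -9557]]
... * rho(b) = [[1, 1], [-2, -1]]  ->  [[955, -2573], [2587, -6970]]
tr = 955 + -6970 = -6015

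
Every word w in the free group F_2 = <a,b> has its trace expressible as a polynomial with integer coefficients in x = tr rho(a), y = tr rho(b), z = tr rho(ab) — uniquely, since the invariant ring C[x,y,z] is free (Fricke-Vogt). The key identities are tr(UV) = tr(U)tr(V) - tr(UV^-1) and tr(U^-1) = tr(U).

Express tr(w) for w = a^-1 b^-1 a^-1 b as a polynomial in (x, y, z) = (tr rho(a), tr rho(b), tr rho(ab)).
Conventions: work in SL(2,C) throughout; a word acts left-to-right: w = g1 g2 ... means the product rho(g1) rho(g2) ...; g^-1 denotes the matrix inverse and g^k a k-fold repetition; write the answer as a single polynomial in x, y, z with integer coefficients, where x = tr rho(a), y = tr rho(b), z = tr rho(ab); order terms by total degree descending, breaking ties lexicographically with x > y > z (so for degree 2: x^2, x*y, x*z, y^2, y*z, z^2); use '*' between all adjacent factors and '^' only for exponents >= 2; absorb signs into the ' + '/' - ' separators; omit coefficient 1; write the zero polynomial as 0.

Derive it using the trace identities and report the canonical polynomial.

x*y*z - y^2 - z^2 + 2

tr(a^-1) = tr(a) = x
reduce: tr(b a b) = tr(b) tr(a b) - tr(a)  (reduce the b square) = y*z - x
tr(b a b a) = tr(a b) tr(a b) - tr(1)  (split on a) = z^2 - 2
reduce: tr(a^-1 b a b) = tr(b a b) tr(a) - tr(b a b a)  (eliminate a^-1) = x*y*z - x^2 - z^2 + 2
tr(b^-1 a^-1 b a) = tr(a^-1 b a) tr(b) - tr(a^-1 b a b)  (eliminate b^-1) = -x*y*z + x^2 + y^2 + z^2 - 2
reduce: tr(a^-1 b^-1 a^-1 b) = tr(b^-1 a^-1 b) tr(a) - tr(b^-1 a^-1 b a)  (eliminate a^-1) = x*y*z - y^2 - z^2 + 2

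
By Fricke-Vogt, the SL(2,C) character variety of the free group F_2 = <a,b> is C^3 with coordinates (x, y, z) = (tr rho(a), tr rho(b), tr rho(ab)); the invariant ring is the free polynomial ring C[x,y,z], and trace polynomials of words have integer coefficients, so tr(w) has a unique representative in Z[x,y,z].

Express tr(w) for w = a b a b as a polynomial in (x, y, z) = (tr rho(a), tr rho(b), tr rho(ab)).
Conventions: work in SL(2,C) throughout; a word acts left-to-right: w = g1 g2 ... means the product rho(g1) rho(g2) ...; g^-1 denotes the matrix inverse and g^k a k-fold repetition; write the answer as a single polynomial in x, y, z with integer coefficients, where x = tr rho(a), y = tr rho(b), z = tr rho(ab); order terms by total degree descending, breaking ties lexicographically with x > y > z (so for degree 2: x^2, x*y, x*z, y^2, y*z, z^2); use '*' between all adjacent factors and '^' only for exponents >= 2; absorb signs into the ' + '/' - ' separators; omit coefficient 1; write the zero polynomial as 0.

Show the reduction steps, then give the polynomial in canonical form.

z^2 - 2

tr(a b a b) = tr(a b)*tr(a b) - tr(1) = z^2 - 2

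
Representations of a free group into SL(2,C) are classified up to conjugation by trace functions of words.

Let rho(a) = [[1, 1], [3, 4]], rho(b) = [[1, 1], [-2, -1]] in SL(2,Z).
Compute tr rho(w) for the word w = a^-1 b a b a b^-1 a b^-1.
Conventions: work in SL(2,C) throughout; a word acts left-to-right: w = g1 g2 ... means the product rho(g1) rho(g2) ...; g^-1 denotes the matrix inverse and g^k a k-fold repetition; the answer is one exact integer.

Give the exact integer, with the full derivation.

rho(a^-1) = [[4, -1], [-3, 1]]
... * rho(b) = [[1, 1], [-2, -1]]  ->  [[6, 5], [-5, -4]]
... * rho(a) = [[1, 1], [3, 4]]  ->  [[21, 26], [-17, -21]]
... * rho(b) = [[1, 1], [-2, -1]]  ->  [[-31, -5], [25, 4]]
... * rho(a) = [[1, 1], [3, 4]]  ->  [[-46, -51], [37, 41]]
... * rho(b^-1) = [[-1, -1], [2, 1]]  ->  [[-56, -5], [45, 4]]
... * rho(a) = [[1, 1], [3, 4]]  ->  [[-71, -76], [57, 61]]
... * rho(b^-1) = [[-1, -1], [2, 1]]  ->  [[-81, -5], [65, 4]]
tr = -81 + 4 = -77

-77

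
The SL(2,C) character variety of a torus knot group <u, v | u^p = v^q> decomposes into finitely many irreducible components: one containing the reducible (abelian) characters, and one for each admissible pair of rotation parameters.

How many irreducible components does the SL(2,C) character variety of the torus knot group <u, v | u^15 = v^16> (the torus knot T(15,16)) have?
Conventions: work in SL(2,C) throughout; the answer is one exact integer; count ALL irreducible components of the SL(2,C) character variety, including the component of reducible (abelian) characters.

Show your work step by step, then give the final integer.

For T(15,16): irreducibility forces the central element u^15 = v^16 to one of +I, -I.
On an irreducible component, tr(u) is locked at 2*cos(pi*alpha/15) for some alpha in 1..14, and tr(v) at 2*cos(pi*beta/16) for some beta in 1..15.
The two central values (-1)^alpha I and (-1)^beta I must be the same matrix, so alpha and beta share a parity.
count pairs: odd alpha (7 choices) x odd beta (8), plus even alpha (7) x even beta (7): 7*8 + 7*7 = 105.
components with irreducible characters: 105; plus the single component of reducible (abelian) characters: total 106.

106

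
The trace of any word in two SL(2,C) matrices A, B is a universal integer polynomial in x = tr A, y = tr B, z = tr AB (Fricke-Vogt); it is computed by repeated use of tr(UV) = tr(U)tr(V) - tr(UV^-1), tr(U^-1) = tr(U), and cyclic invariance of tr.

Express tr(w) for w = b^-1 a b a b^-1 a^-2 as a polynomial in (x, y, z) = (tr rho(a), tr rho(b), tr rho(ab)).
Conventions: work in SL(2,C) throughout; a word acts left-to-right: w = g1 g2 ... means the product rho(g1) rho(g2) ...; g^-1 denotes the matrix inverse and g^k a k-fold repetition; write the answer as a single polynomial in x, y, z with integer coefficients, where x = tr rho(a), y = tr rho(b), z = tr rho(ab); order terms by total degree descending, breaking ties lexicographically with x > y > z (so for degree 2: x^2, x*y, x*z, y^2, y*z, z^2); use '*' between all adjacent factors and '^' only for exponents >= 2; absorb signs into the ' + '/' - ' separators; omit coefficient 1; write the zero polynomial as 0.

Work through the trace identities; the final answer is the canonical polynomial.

x^2*y*z^2 - x^3*z - 2*x*y^2*z - x*z^3 + x^2*y + y^3 + y*z^2 + 4*x*z - 3*y

reduce: trace(a b a) = trace(a) trace(b a) - trace(b)   [square of a] = x*z - y
trace(a b a b) = trace(b a) trace(b a) - trace(1)   [split at a repeated b] = z^2 - 2
reduce: trace(b^-1 a b a) = trace(a b a) trace(b) - trace(a b a b)   [inverse elimination on b] = x*y*z - y^2 - z^2 + 2
trace(b^-1 a b a b^-1) = trace(b^-1 a b a) trace(b) - trace(b^-1 a b a b)   [inverse elimination on b] = x*y^2*z - y^3 - y*z^2 - x*z + 3*y
reduce: trace(a^2 b a) = trace(a) trace(a b a) - trace(a b)   [square of a] = x^2*z - x*y - z
trace(b a b) = trace(b) trace(a b) - trace(a)   [square of b] = y*z - x
reduce: trace(a^2 b a b) = trace(a) trace(b a b a) - trace(b a b)   [square of a] = x*z^2 - y*z - x
trace(a b a b^-1 a) = trace(a^2 b a) trace(b) - trace(a^2 b a b)   [inverse elimination on b] = x^2*y*z - x*y^2 - x*z^2 + x
reduce: trace(a b a b a b) = trace(a b) trace(a b a b) - trace(a^-1 b^-1)   [split at a repeated a] = z^3 - 3*z
trace(a b a b^-1 a b) = trace(a b a b a) trace(b) - trace(a b a b a b)   [inverse elimination on b] = x*y*z^2 - y^2*z - z^3 - x*y + 3*z
so trace(b^-1 a b a b^-1 a) = trace(a b a b^-1 a) trace(b) - trace(a b a b^-1 a b)   [inverse elimination on b] = x^2*y^2*z - x*y^3 - 2*x*y*z^2 + y^2*z + z^3 + 2*x*y - 3*z
so trace(b^-1 a b a b^-1 a^-1) = trace(b^-1 a b a b^-1) trace(a) - trace(b^-1 a b a b^-1 a)   [inverse elimination on a] = x*y*z^2 - x^2*z - y^2*z - z^3 + x*y + 3*z
trace(b^-1 a b a b^-1 a^-2) = trace(b^-1 a b a b^-1 a^-1) trace(a) - trace(b^-1 a b a b^-1)   [inverse elimination on a] = x^2*y*z^2 - x^3*z - 2*x*y^2*z - x*z^3 + x^2*y + y^3 + y*z^2 + 4*x*z - 3*y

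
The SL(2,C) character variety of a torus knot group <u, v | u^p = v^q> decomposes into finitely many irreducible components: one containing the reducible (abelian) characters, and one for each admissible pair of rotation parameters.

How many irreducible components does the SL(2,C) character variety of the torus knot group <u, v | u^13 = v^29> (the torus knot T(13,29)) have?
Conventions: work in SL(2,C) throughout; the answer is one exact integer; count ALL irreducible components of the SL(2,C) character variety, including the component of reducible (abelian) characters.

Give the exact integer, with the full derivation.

For T(13,29): irreducibility forces the central element u^13 = v^29 to one of +I, -I.
This locks tr(u) to 2*cos(pi*alpha/13), alpha in 1..12, and tr(v) to 2*cos(pi*beta/29), beta in 1..28, on each component of irreducible characters.
The two central values (-1)^alpha I and (-1)^beta I must be the same matrix, so alpha and beta share a parity.
count pairs: odd alpha (6 choices) x odd beta (14), plus even alpha (6) x even beta (14): 6*14 + 6*14 = 168.
Total: 168 irreducible-character components + 1 reducible (abelian) component = 169.

169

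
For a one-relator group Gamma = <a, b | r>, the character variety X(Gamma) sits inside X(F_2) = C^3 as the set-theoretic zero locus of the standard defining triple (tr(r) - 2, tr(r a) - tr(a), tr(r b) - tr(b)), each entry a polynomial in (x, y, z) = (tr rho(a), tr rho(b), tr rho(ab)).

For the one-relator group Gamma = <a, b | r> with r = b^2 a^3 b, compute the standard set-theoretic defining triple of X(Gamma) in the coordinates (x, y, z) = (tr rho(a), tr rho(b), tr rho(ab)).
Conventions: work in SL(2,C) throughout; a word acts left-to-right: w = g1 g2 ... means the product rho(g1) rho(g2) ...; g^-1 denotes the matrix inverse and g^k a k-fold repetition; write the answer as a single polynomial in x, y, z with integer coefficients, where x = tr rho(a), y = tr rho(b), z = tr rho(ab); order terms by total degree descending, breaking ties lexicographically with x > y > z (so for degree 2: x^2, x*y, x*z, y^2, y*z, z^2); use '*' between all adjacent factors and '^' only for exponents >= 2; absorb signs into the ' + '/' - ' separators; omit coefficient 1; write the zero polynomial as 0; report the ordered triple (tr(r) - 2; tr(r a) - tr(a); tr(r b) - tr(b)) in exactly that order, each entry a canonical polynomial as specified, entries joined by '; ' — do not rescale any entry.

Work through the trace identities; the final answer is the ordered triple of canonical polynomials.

x^2*y^2*z - x^3*y - x*y^3 - x^2*z - y^2*z + 4*x*y + z - 2; x^2*y*z^2 - x^3*z - x*y^2*z - y*z^2 + 2*x*z - x + y; x^2*y^3*z - x^3*y^2 - x*y^4 - 2*x^2*y*z - y^3*z + x^3 + 5*x*y^2 + 2*y*z - 3*x - y

next, trace(a^2 b) = trace(a)*trace(b a) - trace(b)  (reduce the a square) = x*z - y
next, trace(a^2) = trace(a)*trace(a) - trace(1)  (reduce the a square) = x^2 - 2
trace(b^2 a^2) = trace(b)*trace(a^2 b) - trace(a^2)  (reduce the b square) = x*y*z - x^2 - y^2 + 2
trace(b^2 a) = trace(b)*trace(a b) - trace(a)  (reduce the b square) = y*z - x
and trace(a^3 b^2) = trace(a)*trace(b^2 a^2) - trace(b^2 a)  (reduce the a square) = x^2*y*z - x^3 - x*y^2 - y*z + 3*x
and trace(a^3 b) = trace(a)*trace(b a^2) - trace(b a)  (reduce the a square) = x^2*z - x*y - z
trace(b^2 a^3 b) = trace(b)*trace(a^3 b^2) - trace(a^3 b)  (reduce the b square) = x^2*y^2*z - x^3*y - x*y^3 - x^2*z - y^2*z + 4*x*y + z
and trace(b a b a) = trace(b a)*trace(b a) - trace(1) = z^2 - 2
trace(a b a b a) = trace(a)*trace(b a b a) - trace(b a b) = x*z^2 - y*z - x
trace(a^3 b a b) = trace(a)*trace(a b a b a) - trace(a b a b) = x^2*z^2 - x*y*z - x^2 - z^2 + 2
next, trace(a^3 b a) = trace(a)*trace(a b a^2) - trace(a b a) = x^3*z - x^2*y - 2*x*z + y
and trace(b^2 a^3 b a) = trace(b)*trace(a^3 b a b) - trace(a^3 b a) = x^2*y*z^2 - x^3*z - x*y^2*z - y*z^2 + 2*x*z + y
trace(b^2 a^3 b^2) = trace(b)*trace(b^2 a^3 b) - trace(b^2 a^3)   [square of b] = x^2*y^3*z - x^3*y^2 - x*y^4 - 2*x^2*y*z - y^3*z + x^3 + 5*x*y^2 + 2*y*z - 3*x
assemble the triple (trace(r) - 2; trace(r a) - x; trace(r b) - y)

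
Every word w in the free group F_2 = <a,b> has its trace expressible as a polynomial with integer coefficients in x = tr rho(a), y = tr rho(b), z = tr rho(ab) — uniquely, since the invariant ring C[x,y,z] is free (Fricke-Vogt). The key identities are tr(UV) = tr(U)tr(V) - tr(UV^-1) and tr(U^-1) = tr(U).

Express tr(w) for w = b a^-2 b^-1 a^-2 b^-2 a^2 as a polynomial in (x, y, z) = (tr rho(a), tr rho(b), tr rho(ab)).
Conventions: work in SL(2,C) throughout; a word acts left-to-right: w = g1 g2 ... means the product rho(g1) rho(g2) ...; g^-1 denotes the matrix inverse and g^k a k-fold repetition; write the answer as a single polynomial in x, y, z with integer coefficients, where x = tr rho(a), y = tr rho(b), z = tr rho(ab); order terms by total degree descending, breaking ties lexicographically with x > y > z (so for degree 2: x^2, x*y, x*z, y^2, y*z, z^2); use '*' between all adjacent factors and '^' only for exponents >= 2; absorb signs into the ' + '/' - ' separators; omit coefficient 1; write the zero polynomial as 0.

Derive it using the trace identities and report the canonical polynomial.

-x^4*y^2*z^2 + x^5*y*z + 2*x^3*y^3*z + x^3*y*z^3 - x^4*y^2 - x^2*y^4 - x^2*y^2*z^2 - 4*x^3*y*z + 4*x^2*y^2 + x*y*z - x^2 - y^2 + 2

so trace(a^2) = trace(a) trace(a) - trace(1) = x^2 - 2
so trace(a^2 b) = trace(a) trace(b a) - trace(b) = x*z - y
reduce: trace(b^-1 a^2) = trace(a^2) trace(b) - trace(a^2 b) = x^2*y - x*z - y
reduce: trace(a^2 b a) = trace(a) trace(a b a) - trace(a b) = x^2*z - x*y - z
trace(b a b a) = trace(a b) trace(a b) - trace(1)   [split at repeated a] = z^2 - 2
reduce: trace(b a b) = trace(b) trace(a b) - trace(a) = y*z - x
reduce: trace(a^2 b a b) = trace(a) trace(b a b a) - trace(b a b) = x*z^2 - y*z - x
so trace(a^2 b a b^-1) = trace(a^2 b a) trace(b) - trace(a^2 b a b) = x^2*y*z - x*y^2 - x*z^2 + x
so trace(b^-2 a^2 b a) = trace(a^2 b a b^-1) trace(b) - trace(a^2 b a) = x^2*y^2*z - x*y^3 - x*y*z^2 - x^2*z + 2*x*y + z
so trace(b^-1 a^2 b a^-1 b^-1) = trace(b^-2 a^2 b) trace(a) - trace(b^-2 a^2 b a) = -x^2*y^2*z + x^3*y + x*y^3 + x*y*z^2 - 3*x*y - z
trace(a b^2 a) = trace(b) trace(a^2 b) - trace(a^2) = x*y*z - x^2 - y^2 + 2
trace(b a^3 b) = trace(a) trace(a b^2 a) - trace(a b^2) = x^2*y*z - x^3 - x*y^2 - y*z + 3*x
so trace(b a^3 b a) = trace(a) trace(a b a b a) - trace(a b a b) = x^2*z^2 - x*y*z - x^2 - z^2 + 2
so trace(a^3 b a^-1 b) = trace(b a^3 b) trace(a) - trace(b a^3 b a) = x^3*y*z - x^4 - x^2*y^2 - x^2*z^2 + 4*x^2 + z^2 - 2
trace(a^2 b a^-1 b^-1 a) = trace(a^3 b a^-1) trace(b) - trace(a^3 b a^-1 b) = -x^3*y*z + x^4 + x^2*y^2 + x^2*z^2 + x*y*z - 4*x^2 - y^2 - z^2 + 2
trace(a b a^2 b a) = trace(a) trace(b a^2 b a) - trace(b a^2 b) = x^2*z^2 - 2*x*y*z + y^2 - 2
trace(b a b a b a) = trace(a b) trace(a b a b) - trace(a^-1 b^-1)   [split at repeated a] = z^3 - 3*z
reduce: trace(b a b a b) = trace(b) trace(a b a b) - trace(a b a) = y*z^2 - x*z - y
so trace(a b a^2 b a b) = trace(a) trace(b a b a b a) - trace(b a b a b) = x*z^3 - y*z^2 - 2*x*z + y
reduce: trace(b^-1 a b a^2 b a) = trace(a b a^2 b a) trace(b) - trace(a b a^2 b a b) = x^2*y*z^2 - 2*x*y^2*z - x*z^3 + y^3 + y*z^2 + 2*x*z - 3*y
so trace(a^2 b a^-1 b^-1 a b) = trace(b^-1 a b a^2 b) trace(a) - trace(b^-1 a b a^2 b a) = -x^2*y*z^2 + x^3*z + 2*x*y^2*z + x*z^3 - x^2*y - y^3 - y*z^2 - 3*x*z + 3*y
so trace(b^-1 a^2 b a^-1 b^-1 a) = trace(a^2 b a^-1 b^-1 a) trace(b) - trace(a^2 b a^-1 b^-1 a b) = -x^3*y^2*z + x^4*y + x^2*y^3 + 2*x^2*y*z^2 - x^3*z - x*y^2*z - x*z^3 - 3*x^2*y + 3*x*z - y
reduce: trace(a^-1 b^-1 a^2 b a^-1 b^-1) = trace(b^-1 a^2 b a^-1 b^-1) trace(a) - trace(b^-1 a^2 b a^-1 b^-1 a) = -x^2*y*z^2 + x^3*z + x*y^2*z + x*z^3 - 4*x*z + y
trace(a^-1 b^-1 a^-2 b^-1 a^2 b) = trace(a^-1 b^-1 a^2 b a^-1 b^-1) trace(a) - trace(a^-1 b^-1 a^2 b a^-1 b^-1 a) = -x^3*y*z^2 + x^4*z + 2*x^2*y^2*z + x^2*z^3 - x^3*y - x*y^3 - x*y*z^2 - 4*x^2*z + 4*x*y + z
so trace(a^2 b a^-2 b^-1 a^-2 b^-1) = trace(a^-1 b^-1 a^-2 b^-1 a^2 b) trace(a) - trace(a^-1 b^-1 a^-2 b^-1 a^2 b a) = -x^4*y*z^2 + x^5*z + 2*x^3*y^2*z + x^3*z^3 - x^4*y - x^2*y^3 - x^2*y*z^2 - 4*x^3*z + 4*x^2*y + x*z - y
so trace(b a^-2 b^-1 a^-2 b^-2 a^2) = trace(a^2 b a^-2 b^-1 a^-2 b^-1) trace(b) - trace(a^2 b a^-2 b^-1 a^-2) = -x^4*y^2*z^2 + x^5*y*z + 2*x^3*y^3*z + x^3*y*z^3 - x^4*y^2 - x^2*y^4 - x^2*y^2*z^2 - 4*x^3*y*z + 4*x^2*y^2 + x*y*z - x^2 - y^2 + 2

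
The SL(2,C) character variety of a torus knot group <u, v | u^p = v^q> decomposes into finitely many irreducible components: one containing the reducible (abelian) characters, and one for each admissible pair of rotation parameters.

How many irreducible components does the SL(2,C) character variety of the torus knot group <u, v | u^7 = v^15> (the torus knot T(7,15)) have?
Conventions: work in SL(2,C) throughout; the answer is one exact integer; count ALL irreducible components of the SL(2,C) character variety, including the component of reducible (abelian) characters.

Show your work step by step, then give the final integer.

43

Gamma = < u, v | u^7 = v^15 > (torus knot T(7,15)); the central element u^7 = v^15 acts as +I or -I in any irreducible SL(2,C) representation.
On an irreducible component, tr(u) is locked at 2*cos(pi*alpha/7) for some alpha in 1..6, and tr(v) at 2*cos(pi*beta/15) for some beta in 1..14.
u^7 = (-1)^alpha I and v^15 = (-1)^beta I must agree, so alpha and beta have equal parity.
Enumerate parity-matched pairs: 3*7 odd-odd plus 3*7 even-even gives 42.
That is 42 components of irreducible characters, and with the reducible (abelian) component the total is 43.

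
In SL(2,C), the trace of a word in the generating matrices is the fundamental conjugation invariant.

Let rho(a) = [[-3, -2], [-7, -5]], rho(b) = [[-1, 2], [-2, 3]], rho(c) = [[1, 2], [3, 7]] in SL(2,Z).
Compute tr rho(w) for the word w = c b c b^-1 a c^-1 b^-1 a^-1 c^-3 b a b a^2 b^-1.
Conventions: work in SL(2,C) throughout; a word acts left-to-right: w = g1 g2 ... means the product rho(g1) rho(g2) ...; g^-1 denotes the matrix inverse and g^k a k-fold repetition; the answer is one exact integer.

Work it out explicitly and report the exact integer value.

rho(c) = [[1, 2], [3, 7]]
... * rho(b) = [[-1, 2], [-2, 3]]  ->  [[-5, 8], [-17, 27]]
... * rho(c) = [[1, 2], [3, 7]]  ->  [[19, 46], [64, 155]]
... * rho(b^-1) = [[3, -2], [2, -1]]  ->  [[149, -84], [502, -283]]
... * rho(a) = [[-3, -2], [-7, -5]]  ->  [[141, 122], [475, 411]]
... * rho(c^-1) = [[7, -2], [-3, 1]]  ->  [[621, -160], [2092, -539]]
... * rho(b^-1) = [[3, -2], [2, -1]]  ->  [[1543, -1082], [5198, -3645]]
... * rho(a^-1) = [[-5, 2], [7, -3]]  ->  [[-15289, 6332], [-51505, 21331]]
... * rho(c^-1) = [[7, -2], [-3, 1]]  ->  [[-126019, 36910], [-424528, 124341]]
... * rho(c^-1) = [[7, -2], [-3, 1]]  ->  [[-992863, 288948], [-3344719, 973397]]
... * rho(c^-1) = [[7, -2], [-3, 1]]  ->  [[-7816885, 2274674], [-26333224, 7662835]]
... * rho(b) = [[-1, 2], [-2, 3]]  ->  [[3267537, -8809748], [11007554, -29677943]]
... * rho(a) = [[-3, -2], [-7, -5]]  ->  [[51865625, 37513666], [174722939, 126374607]]
... * rho(b) = [[-1, 2], [-2, 3]]  ->  [[-126892957, 216272248], [-427472153, 728569699]]
... * rho(a) = [[-3, -2], [-7, -5]]  ->  [[-1133226865, -827575326], [-3817571434, -2787904189]]
... * rho(a) = [[-3, -2], [-7, -5]]  ->  [[9192707877, 6404330360], [30968043625, 21574663813]]
... * rho(b^-1) = [[3, -2], [2, -1]]  ->  [[40386784351, -24789746114], [136053458501, -83510751063]]
tr = 40386784351 + -83510751063 = -43123966712

-43123966712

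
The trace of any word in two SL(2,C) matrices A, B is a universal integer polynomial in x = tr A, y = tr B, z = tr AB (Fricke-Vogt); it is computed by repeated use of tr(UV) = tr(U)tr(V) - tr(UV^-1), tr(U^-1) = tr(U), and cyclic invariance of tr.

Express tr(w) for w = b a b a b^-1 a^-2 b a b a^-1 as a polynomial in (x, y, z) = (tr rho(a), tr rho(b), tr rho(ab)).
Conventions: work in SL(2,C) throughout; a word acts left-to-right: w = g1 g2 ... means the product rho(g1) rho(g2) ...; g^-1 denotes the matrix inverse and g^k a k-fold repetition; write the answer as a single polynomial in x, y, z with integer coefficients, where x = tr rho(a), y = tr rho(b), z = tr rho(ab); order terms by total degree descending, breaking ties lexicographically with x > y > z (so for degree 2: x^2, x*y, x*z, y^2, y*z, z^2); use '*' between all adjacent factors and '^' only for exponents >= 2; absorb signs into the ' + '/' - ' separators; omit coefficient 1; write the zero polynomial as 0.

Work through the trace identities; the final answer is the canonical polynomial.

so tr(a b a b) = tr(a b) * tr(a b) - tr(1)   [split at repeated a] = z^2 - 2
so tr(a b a) = tr(a) * tr(b a) - tr(b) = x*z - y
tr(a b^2 a b) = tr(b) * tr(a b a b) - tr(a b a) = y*z^2 - x*z - y
reduce: tr(b^2 a) = tr(b) * tr(a b) - tr(a) = y*z - x
tr(b^2) = tr(b) * tr(b) - tr(1) = y^2 - 2
tr(a b^2 a) = tr(a) * tr(b^2 a) - tr(b^2) = x*y*z - x^2 - y^2 + 2
so tr(b a b^2 a b) = tr(b) * tr(a b^2 a b) - tr(a b^2 a) = y^2*z^2 - 2*x*y*z + x^2 - 2
so tr(a b a b a b) = tr(a b a b) * tr(a b) - tr(b a)   [split at repeated a] = z^3 - 3*z
tr(a b a b a) = tr(a) * tr(b a b a) - tr(b a b) = x*z^2 - y*z - x
tr(a b a b^2 a b) = tr(b) * tr(a b a b a b) - tr(a b a b a) = y*z^3 - x*z^2 - 2*y*z + x
tr(a^2 b a) = tr(a) * tr(b a^2) - tr(b a) = x^2*z - x*y - z
tr(a b a b^2 a) = tr(b) * tr(a^2 b a b) - tr(a^2 b a) = x*y*z^2 - x^2*z - y^2*z + z
tr(b a b^2 a b a b) = tr(b) * tr(a b a b^2 a b) - tr(a b a b^2 a) = y^2*z^3 - 2*x*y*z^2 + x^2*z - y^2*z + x*y - z
reduce: tr(a b a b a b a b) = tr(b a b a) * tr(b a b a) - tr(1)   [split at repeated b] = z^4 - 4*z^2 + 2
tr(a b a b a b a) = tr(a) * tr(b a b a b a) - tr(b a b a b) = x*z^3 - y*z^2 - 2*x*z + y
reduce: tr(b a b^2 a b a b a) = tr(b) * tr(a b a b a b a b) - tr(a b a b a b a) = y*z^4 - x*z^3 - 3*y*z^2 + 2*x*z + y
tr(a^-1 b a b^2 a b a b) = tr(b a b^2 a b a b) * tr(a) - tr(b a b^2 a b a b a) = x*y^2*z^3 - 2*x^2*y*z^2 - y*z^4 + x^3*z - x*y^2*z + x*z^3 + x^2*y + 3*y*z^2 - 3*x*z - y
so tr(b a b a b^-1 a^-1 b a b) = tr(a^-1 b a b^2 a b a) * tr(b) - tr(a^-1 b a b^2 a b a b) = -x*y^2*z^3 + 2*x^2*y*z^2 + y^3*z^2 + y*z^4 - x^3*z - x*y^2*z - x*z^3 - 3*y*z^2 + 3*x*z - y
reduce: tr(b a b a b a b a b a) = tr(a b) * tr(a b a b a b a b) - tr(a^-1 b^-1 a^-1 b^-1 a^-1 b^-1)   [split at repeated a] = z^5 - 5*z^3 + 5*z
reduce: tr(a^-1 b a b a b a b a b) = tr(b a b a b a b a b) * tr(a) - tr(b a b a b a b a b a) = x*y*z^4 - x^2*z^3 - z^5 - 3*x*y*z^2 + 2*x^2*z + 5*z^3 + x*y - 5*z
so tr(b a b a b^-1 a^-1 b a b a) = tr(a^-1 b a b a b a b a) * tr(b) - tr(a^-1 b a b a b a b a b) = -x*y*z^4 + x^2*z^3 + y^2*z^3 + z^5 + 2*x*y*z^2 - 2*x^2*z - 2*y^2*z - 5*z^3 + 5*z
reduce: tr(b a b a^-1 b a b a b^-1 a^-1) = tr(b a b a b^-1 a^-1 b a b) * tr(a) - tr(b a b a b^-1 a^-1 b a b a) = -x^2*y^2*z^3 + 2*x^3*y*z^2 + x*y^3*z^2 + 2*x*y*z^4 - x^4*z - x^2*y^2*z - 2*x^2*z^3 - y^2*z^3 - z^5 - 5*x*y*z^2 + 5*x^2*z + 2*y^2*z + 5*z^3 - x*y - 5*z
reduce: tr(b a b a^2 b) = tr(b) * tr(a b a^2 b) - tr(a b a^2) = x*y*z^2 - x^2*z - y^2*z + z
tr(a b a^-1 b a b a) = tr(b a b a^2 b) * tr(a) - tr(b a b a^2 b a) = x^2*y*z^2 - x^3*z - x*y^2*z - x*z^3 + y*z^2 + 3*x*z - y
so tr(b a b a b^-1 a^-2 b a b a^-1) = tr(b a b a^-1 b a b a b^-1 a^-1) * tr(a) - tr(b a b a^-1 b a b a b^-1) = -x^3*y^2*z^3 + 2*x^4*y*z^2 + x^2*y^3*z^2 + 2*x^2*y*z^4 - x^5*z - x^3*y^2*z - 2*x^3*z^3 - x*y^2*z^3 - x*z^5 - 6*x^2*y*z^2 + 6*x^3*z + 3*x*y^2*z + 6*x*z^3 - x^2*y - y*z^2 - 8*x*z + y

-x^3*y^2*z^3 + 2*x^4*y*z^2 + x^2*y^3*z^2 + 2*x^2*y*z^4 - x^5*z - x^3*y^2*z - 2*x^3*z^3 - x*y^2*z^3 - x*z^5 - 6*x^2*y*z^2 + 6*x^3*z + 3*x*y^2*z + 6*x*z^3 - x^2*y - y*z^2 - 8*x*z + y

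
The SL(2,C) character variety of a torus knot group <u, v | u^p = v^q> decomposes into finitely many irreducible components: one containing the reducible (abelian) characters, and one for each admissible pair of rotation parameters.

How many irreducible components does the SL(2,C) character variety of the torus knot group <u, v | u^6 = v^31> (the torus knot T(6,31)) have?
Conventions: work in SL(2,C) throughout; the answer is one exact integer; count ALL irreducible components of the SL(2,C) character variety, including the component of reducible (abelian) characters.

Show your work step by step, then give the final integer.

Gamma = < u, v | u^6 = v^31 > (torus knot T(6,31)); the central element u^6 = v^31 acts as +I or -I in any irreducible SL(2,C) representation.
On an irreducible component, tr(u) is locked at 2*cos(pi*alpha/6) for some alpha in 1..5, and tr(v) at 2*cos(pi*beta/31) for some beta in 1..30.
The two central values (-1)^alpha I and (-1)^beta I must be the same matrix, so alpha and beta share a parity.
Counting: 3 odd alphas x 15 odd betas + 2 even alphas x 15 even betas = 45 + 30 = 75.
components with irreducible characters: 75; plus the single component of reducible (abelian) characters: total 76.

76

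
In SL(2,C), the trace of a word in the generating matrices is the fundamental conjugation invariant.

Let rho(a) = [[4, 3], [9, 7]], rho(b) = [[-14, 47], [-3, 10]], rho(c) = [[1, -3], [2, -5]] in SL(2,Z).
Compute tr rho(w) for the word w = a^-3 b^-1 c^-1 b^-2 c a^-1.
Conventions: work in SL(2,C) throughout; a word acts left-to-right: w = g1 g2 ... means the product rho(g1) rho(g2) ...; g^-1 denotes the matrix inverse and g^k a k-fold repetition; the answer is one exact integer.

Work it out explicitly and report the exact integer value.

rho(a^-1) = [[7, -3], [-9, 4]]
... * rho(a^-1) = [[7, -3], [-9, 4]]  ->  [[76, -33], [-99, 43]]
... * rho(a^-1) = [[7, -3], [-9, 4]]  ->  [[829, -360], [-1080, 469]]
... * rho(b^-1) = [[10, -47], [3, -14]]  ->  [[7210, -33923], [-9393, 44194]]
... * rho(c^-1) = [[-5, 3], [-2, 1]]  ->  [[31796, -12293], [-41423, 16015]]
... * rho(b^-1) = [[10, -47], [3, -14]]  ->  [[281081, -1322310], [-366185, 1722671]]
... * rho(b^-1) = [[10, -47], [3, -14]]  ->  [[-1156120, 5301533], [1506163, -6906699]]
... * rho(c) = [[1, -3], [2, -5]]  ->  [[9446946, -23039305], [-12307235, 30015006]]
... * rho(a^-1) = [[7, -3], [-9, 4]]  ->  [[273482367, -120498058], [-356285699, 156981729]]
tr = 273482367 + 156981729 = 430464096

430464096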